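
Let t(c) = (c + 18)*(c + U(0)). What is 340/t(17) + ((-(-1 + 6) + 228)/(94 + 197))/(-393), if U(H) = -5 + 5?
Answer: 455891/800541 ≈ 0.56948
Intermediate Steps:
U(H) = 0
t(c) = c*(18 + c) (t(c) = (c + 18)*(c + 0) = (18 + c)*c = c*(18 + c))
340/t(17) + ((-(-1 + 6) + 228)/(94 + 197))/(-393) = 340/((17*(18 + 17))) + ((-(-1 + 6) + 228)/(94 + 197))/(-393) = 340/((17*35)) + ((-1*5 + 228)/291)*(-1/393) = 340/595 + ((-5 + 228)*(1/291))*(-1/393) = 340*(1/595) + (223*(1/291))*(-1/393) = 4/7 + (223/291)*(-1/393) = 4/7 - 223/114363 = 455891/800541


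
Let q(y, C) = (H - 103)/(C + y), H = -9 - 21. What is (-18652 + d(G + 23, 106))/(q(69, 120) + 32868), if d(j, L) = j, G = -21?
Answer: -503550/887417 ≈ -0.56743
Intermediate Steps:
H = -30
q(y, C) = -133/(C + y) (q(y, C) = (-30 - 103)/(C + y) = -133/(C + y))
(-18652 + d(G + 23, 106))/(q(69, 120) + 32868) = (-18652 + (-21 + 23))/(-133/(120 + 69) + 32868) = (-18652 + 2)/(-133/189 + 32868) = -18650/(-133*1/189 + 32868) = -18650/(-19/27 + 32868) = -18650/887417/27 = -18650*27/887417 = -503550/887417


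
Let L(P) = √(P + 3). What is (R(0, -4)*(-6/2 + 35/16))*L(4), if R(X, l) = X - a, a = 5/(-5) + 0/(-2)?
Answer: -13*√7/16 ≈ -2.1497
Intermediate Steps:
a = -1 (a = 5*(-⅕) + 0*(-½) = -1 + 0 = -1)
L(P) = √(3 + P)
R(X, l) = 1 + X (R(X, l) = X - 1*(-1) = X + 1 = 1 + X)
(R(0, -4)*(-6/2 + 35/16))*L(4) = ((1 + 0)*(-6/2 + 35/16))*√(3 + 4) = (1*(-6*½ + 35*(1/16)))*√7 = (1*(-3 + 35/16))*√7 = (1*(-13/16))*√7 = -13*√7/16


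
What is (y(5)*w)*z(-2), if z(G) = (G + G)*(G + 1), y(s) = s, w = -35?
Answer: -700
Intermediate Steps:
z(G) = 2*G*(1 + G) (z(G) = (2*G)*(1 + G) = 2*G*(1 + G))
(y(5)*w)*z(-2) = (5*(-35))*(2*(-2)*(1 - 2)) = -350*(-2)*(-1) = -175*4 = -700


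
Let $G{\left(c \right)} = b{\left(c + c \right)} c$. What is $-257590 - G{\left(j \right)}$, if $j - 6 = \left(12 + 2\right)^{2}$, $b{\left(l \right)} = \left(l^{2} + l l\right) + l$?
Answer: $-66278462$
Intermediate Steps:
$b{\left(l \right)} = l + 2 l^{2}$ ($b{\left(l \right)} = \left(l^{2} + l^{2}\right) + l = 2 l^{2} + l = l + 2 l^{2}$)
$j = 202$ ($j = 6 + \left(12 + 2\right)^{2} = 6 + 14^{2} = 6 + 196 = 202$)
$G{\left(c \right)} = 2 c^{2} \left(1 + 4 c\right)$ ($G{\left(c \right)} = \left(c + c\right) \left(1 + 2 \left(c + c\right)\right) c = 2 c \left(1 + 2 \cdot 2 c\right) c = 2 c \left(1 + 4 c\right) c = 2 c^{2} \left(1 + 4 c\right)$)
$-257590 - G{\left(j \right)} = -257590 - 202^{2} \left(2 + 8 \cdot 202\right) = -257590 - 40804 \left(2 + 1616\right) = -257590 - 40804 \cdot 1618 = -257590 - 66020872 = -66278462$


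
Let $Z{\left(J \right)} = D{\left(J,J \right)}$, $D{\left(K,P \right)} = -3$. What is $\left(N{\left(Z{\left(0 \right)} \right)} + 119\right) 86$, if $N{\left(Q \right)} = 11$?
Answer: $11180$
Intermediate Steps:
$Z{\left(J \right)} = -3$
$\left(N{\left(Z{\left(0 \right)} \right)} + 119\right) 86 = \left(11 + 119\right) 86 = 130 \cdot 86 = 11180$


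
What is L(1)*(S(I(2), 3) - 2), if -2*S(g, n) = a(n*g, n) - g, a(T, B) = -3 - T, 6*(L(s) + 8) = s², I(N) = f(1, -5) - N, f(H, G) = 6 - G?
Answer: -1645/12 ≈ -137.08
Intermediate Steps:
I(N) = 11 - N (I(N) = (6 - 1*(-5)) - N = (6 + 5) - N = 11 - N)
L(s) = -8 + s²/6
S(g, n) = 3/2 + g/2 + g*n/2 (S(g, n) = -((-3 - n*g) - g)/2 = -((-3 - g*n) - g)/2 = -(-3 - g - g*n)/2 = 3/2 + g/2 + g*n/2)
L(1)*(S(I(2), 3) - 2) = (-8 + (⅙)*1²)*((3/2 + (11 - 1*2)/2 + (½)*(11 - 1*2)*3) - 2) = (-8 + (⅙)*1)*((3/2 + (11 - 2)/2 + (½)*(11 - 2)*3) - 2) = (-8 + ⅙)*((3/2 + (½)*9 + (½)*9*3) - 2) = -47*((3/2 + 9/2 + 27/2) - 2)/6 = -47*(39/2 - 2)/6 = -47/6*35/2 = -1645/12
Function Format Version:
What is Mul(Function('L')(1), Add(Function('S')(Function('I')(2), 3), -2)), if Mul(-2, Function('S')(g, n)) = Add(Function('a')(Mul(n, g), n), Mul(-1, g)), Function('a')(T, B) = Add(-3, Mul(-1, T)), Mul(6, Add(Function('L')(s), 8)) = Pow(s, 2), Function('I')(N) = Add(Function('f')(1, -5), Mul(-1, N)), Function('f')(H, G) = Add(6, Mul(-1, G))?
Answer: Rational(-1645, 12) ≈ -137.08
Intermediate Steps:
Function('I')(N) = Add(11, Mul(-1, N)) (Function('I')(N) = Add(Add(6, Mul(-1, -5)), Mul(-1, N)) = Add(Add(6, 5), Mul(-1, N)) = Add(11, Mul(-1, N)))
Function('L')(s) = Add(-8, Mul(Rational(1, 6), Pow(s, 2)))
Function('S')(g, n) = Add(Rational(3, 2), Mul(Rational(1, 2), g), Mul(Rational(1, 2), g, n)) (Function('S')(g, n) = Mul(Rational(-1, 2), Add(Add(-3, Mul(-1, Mul(n, g))), Mul(-1, g))) = Mul(Rational(-1, 2), Add(Add(-3, Mul(-1, Mul(g, n))), Mul(-1, g))) = Mul(Rational(-1, 2), Add(Add(-3, Mul(-1, g, n)), Mul(-1, g))) = Mul(Rational(-1, 2), Add(-3, Mul(-1, g), Mul(-1, g, n))) = Add(Rational(3, 2), Mul(Rational(1, 2), g), Mul(Rational(1, 2), g, n)))
Mul(Function('L')(1), Add(Function('S')(Function('I')(2), 3), -2)) = Mul(Add(-8, Mul(Rational(1, 6), Pow(1, 2))), Add(Add(Rational(3, 2), Mul(Rational(1, 2), Add(11, Mul(-1, 2))), Mul(Rational(1, 2), Add(11, Mul(-1, 2)), 3)), -2)) = Mul(Add(-8, Mul(Rational(1, 6), 1)), Add(Add(Rational(3, 2), Mul(Rational(1, 2), Add(11, -2)), Mul(Rational(1, 2), Add(11, -2), 3)), -2)) = Mul(Add(-8, Rational(1, 6)), Add(Add(Rational(3, 2), Mul(Rational(1, 2), 9), Mul(Rational(1, 2), 9, 3)), -2)) = Mul(Rational(-47, 6), Add(Add(Rational(3, 2), Rational(9, 2), Rational(27, 2)), -2)) = Mul(Rational(-47, 6), Add(Rational(39, 2), -2)) = Mul(Rational(-47, 6), Rational(35, 2)) = Rational(-1645, 12)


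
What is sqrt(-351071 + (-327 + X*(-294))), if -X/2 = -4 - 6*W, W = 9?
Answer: I*sqrt(385502) ≈ 620.89*I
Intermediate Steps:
X = 116 (X = -2*(-4 - 6*9) = -2*(-4 - 54) = -2*(-58) = 116)
sqrt(-351071 + (-327 + X*(-294))) = sqrt(-351071 + (-327 + 116*(-294))) = sqrt(-351071 + (-327 - 34104)) = sqrt(-351071 - 34431) = sqrt(-385502) = I*sqrt(385502)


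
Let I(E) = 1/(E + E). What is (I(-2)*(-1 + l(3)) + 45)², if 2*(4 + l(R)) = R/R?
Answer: 136161/64 ≈ 2127.5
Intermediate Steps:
I(E) = 1/(2*E)
l(R) = -7/2 (l(R) = -4 + (R/R)/2 = -4 + (½)*1 = -4 + ½ = -7/2)
(I(-2)*(-1 + l(3)) + 45)² = (((½)/(-2))*(-1 - 7/2) + 45)² = (((½)*(-½))*(-9/2) + 45)² = (-¼*(-9/2) + 45)² = (9/8 + 45)² = (369/8)² = 136161/64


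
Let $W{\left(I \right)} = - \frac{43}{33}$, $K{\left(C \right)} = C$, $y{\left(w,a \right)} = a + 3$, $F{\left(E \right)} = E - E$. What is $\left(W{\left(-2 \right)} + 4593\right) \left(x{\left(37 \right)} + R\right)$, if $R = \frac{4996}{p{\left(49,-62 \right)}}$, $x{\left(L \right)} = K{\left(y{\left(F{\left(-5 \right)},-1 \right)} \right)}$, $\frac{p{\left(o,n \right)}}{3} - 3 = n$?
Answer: $- \frac{63943972}{531} \approx -1.2042 \cdot 10^{5}$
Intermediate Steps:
$F{\left(E \right)} = 0$
$y{\left(w,a \right)} = 3 + a$
$p{\left(o,n \right)} = 9 + 3 n$
$x{\left(L \right)} = 2$ ($x{\left(L \right)} = 3 - 1 = 2$)
$W{\left(I \right)} = - \frac{43}{33}$ ($W{\left(I \right)} = \left(-43\right) \frac{1}{33} = - \frac{43}{33}$)
$R = - \frac{4996}{177}$ ($R = \frac{4996}{9 + 3 \left(-62\right)} = \frac{4996}{9 - 186} = \frac{4996}{-177} = 4996 \left(- \frac{1}{177}\right) = - \frac{4996}{177} \approx -28.226$)
$\left(W{\left(-2 \right)} + 4593\right) \left(x{\left(37 \right)} + R\right) = \left(- \frac{43}{33} + 4593\right) \left(2 - \frac{4996}{177}\right) = \frac{151526}{33} \left(- \frac{4642}{177}\right) = - \frac{63943972}{531}$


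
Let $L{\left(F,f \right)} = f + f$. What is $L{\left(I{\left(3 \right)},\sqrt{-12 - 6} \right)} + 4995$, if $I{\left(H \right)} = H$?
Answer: $4995 + 6 i \sqrt{2} \approx 4995.0 + 8.4853 i$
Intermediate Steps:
$L{\left(F,f \right)} = 2 f$
$L{\left(I{\left(3 \right)},\sqrt{-12 - 6} \right)} + 4995 = 2 \sqrt{-12 - 6} + 4995 = 2 \sqrt{-18} + 4995 = 2 \cdot 3 i \sqrt{2} + 4995 = 6 i \sqrt{2} + 4995 = 4995 + 6 i \sqrt{2}$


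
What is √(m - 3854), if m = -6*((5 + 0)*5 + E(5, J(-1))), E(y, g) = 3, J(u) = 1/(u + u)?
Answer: I*√4022 ≈ 63.419*I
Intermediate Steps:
J(u) = 1/(2*u)
m = -168 (m = -6*((5 + 0)*5 + 3) = -6*(5*5 + 3) = -6*(25 + 3) = -6*28 = -168)
√(m - 3854) = √(-168 - 3854) = √(-4022) = I*√4022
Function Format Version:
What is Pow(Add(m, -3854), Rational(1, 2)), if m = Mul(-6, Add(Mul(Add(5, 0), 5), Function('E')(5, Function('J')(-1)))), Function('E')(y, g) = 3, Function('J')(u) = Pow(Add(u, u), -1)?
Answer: Mul(I, Pow(4022, Rational(1, 2))) ≈ Mul(63.419, I)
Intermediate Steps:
Function('J')(u) = Mul(Rational(1, 2), Pow(u, -1)) (Function('J')(u) = Pow(Mul(2, u), -1) = Mul(Rational(1, 2), Pow(u, -1)))
m = -168 (m = Mul(-6, Add(Mul(Add(5, 0), 5), 3)) = Mul(-6, Add(Mul(5, 5), 3)) = Mul(-6, Add(25, 3)) = Mul(-6, 28) = -168)
Pow(Add(m, -3854), Rational(1, 2)) = Pow(Add(-168, -3854), Rational(1, 2)) = Pow(-4022, Rational(1, 2)) = Mul(I, Pow(4022, Rational(1, 2)))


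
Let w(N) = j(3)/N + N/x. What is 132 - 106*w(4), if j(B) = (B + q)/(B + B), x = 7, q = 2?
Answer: 4145/84 ≈ 49.345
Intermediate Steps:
j(B) = (2 + B)/(2*B) (j(B) = (B + 2)/(B + B) = (2 + B)/((2*B)) = (2 + B)*(1/(2*B)) = (2 + B)/(2*B))
w(N) = N/7 + 5/(6*N) (w(N) = ((½)*(2 + 3)/3)/N + N/7 = ((½)*(⅓)*5)/N + N*(⅐) = 5/(6*N) + N/7 = N/7 + 5/(6*N))
132 - 106*w(4) = 132 - 106*((⅐)*4 + (⅚)/4) = 132 - 106*(4/7 + (⅚)*(¼)) = 132 - 106*(4/7 + 5/24) = 132 - 106*131/168 = 132 - 6943/84 = 4145/84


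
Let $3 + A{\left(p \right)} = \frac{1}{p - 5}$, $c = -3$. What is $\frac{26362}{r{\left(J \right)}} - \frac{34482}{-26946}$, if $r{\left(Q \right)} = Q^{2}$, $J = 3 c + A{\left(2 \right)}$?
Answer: $\frac{1073393321}{6148179} \approx 174.59$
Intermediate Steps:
$A{\left(p \right)} = -3 + \frac{1}{-5 + p}$ ($A{\left(p \right)} = -3 + \frac{1}{p - 5} = -3 + \frac{1}{-5 + p}$)
$J = - \frac{37}{3}$ ($J = 3 \left(-3\right) + \frac{16 - 6}{-5 + 2} = -9 + \frac{16 - 6}{-3} = -9 - \frac{10}{3} = - \frac{37}{3} \approx -12.333$)
$\frac{26362}{r{\left(J \right)}} - \frac{34482}{-26946} = \frac{26362}{\left(- \frac{37}{3}\right)^{2}} - \frac{34482}{-26946} = \frac{26362}{\frac{1369}{9}} - - \frac{5747}{4491} = 26362 \cdot \frac{9}{1369} + \frac{5747}{4491} = \frac{237258}{1369} + \frac{5747}{4491} = \frac{1073393321}{6148179}$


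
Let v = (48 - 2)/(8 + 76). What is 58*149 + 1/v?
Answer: 198808/23 ≈ 8643.8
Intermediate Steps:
v = 23/42 (v = 46/84 = 46*(1/84) = 23/42 ≈ 0.54762)
58*149 + 1/v = 58*149 + 1/(23/42) = 8642 + 42/23 = 198808/23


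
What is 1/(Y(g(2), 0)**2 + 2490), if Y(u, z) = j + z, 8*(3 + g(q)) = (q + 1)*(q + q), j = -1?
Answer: 1/2491 ≈ 0.00040145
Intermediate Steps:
g(q) = -3 + q*(1 + q)/4 (g(q) = -3 + ((q + 1)*(q + q))/8 = -3 + ((1 + q)*(2*q))/8 = -3 + (2*q*(1 + q))/8 = -3 + q*(1 + q)/4)
Y(u, z) = -1 + z
1/(Y(g(2), 0)**2 + 2490) = 1/((-1 + 0)**2 + 2490) = 1/((-1)**2 + 2490) = 1/(1 + 2490) = 1/2491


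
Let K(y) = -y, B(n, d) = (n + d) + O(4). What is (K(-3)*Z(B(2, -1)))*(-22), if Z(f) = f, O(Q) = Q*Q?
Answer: -1122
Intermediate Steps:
O(Q) = Q²
B(n, d) = 16 + d + n (B(n, d) = (n + d) + 4² = (d + n) + 16 = 16 + d + n)
(K(-3)*Z(B(2, -1)))*(-22) = ((-1*(-3))*(16 - 1 + 2))*(-22) = (3*17)*(-22) = 51*(-22) = -1122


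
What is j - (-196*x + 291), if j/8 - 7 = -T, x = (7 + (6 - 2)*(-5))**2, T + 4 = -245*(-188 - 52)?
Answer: -437479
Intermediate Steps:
T = 58796 (T = -4 - 245*(-188 - 52) = -4 - 245*(-240) = -4 + 58800 = 58796)
x = 169 (x = (7 + 4*(-5))**2 = (7 - 20)**2 = (-13)**2 = 169)
j = -470312 (j = 56 + 8*(-1*58796) = 56 + 8*(-58796) = 56 - 470368 = -470312)
j - (-196*x + 291) = -470312 - (-196*169 + 291) = -470312 - (-33124 + 291) = -470312 - 1*(-32833) = -470312 + 32833 = -437479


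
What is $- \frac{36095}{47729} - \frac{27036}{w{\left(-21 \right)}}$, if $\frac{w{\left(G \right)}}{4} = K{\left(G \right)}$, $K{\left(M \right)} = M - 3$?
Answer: $\frac{107244677}{381832} \approx 280.87$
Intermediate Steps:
$K{\left(M \right)} = -3 + M$
$w{\left(G \right)} = -12 + 4 G$ ($w{\left(G \right)} = 4 \left(-3 + G\right) = -12 + 4 G$)
$- \frac{36095}{47729} - \frac{27036}{w{\left(-21 \right)}} = - \frac{36095}{47729} - \frac{27036}{-12 + 4 \left(-21\right)} = \left(-36095\right) \frac{1}{47729} - \frac{27036}{-12 - 84} = - \frac{36095}{47729} - \frac{27036}{-96} = - \frac{36095}{47729} - - \frac{2253}{8} = - \frac{36095}{47729} + \frac{2253}{8} = \frac{107244677}{381832}$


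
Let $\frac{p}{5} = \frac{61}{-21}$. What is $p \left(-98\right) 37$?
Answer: $\frac{157990}{3} \approx 52663.0$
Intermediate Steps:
$p = - \frac{305}{21}$ ($p = 5 \frac{61}{-21} = 5 \cdot 61 \left(- \frac{1}{21}\right) = 5 \left(- \frac{61}{21}\right) = - \frac{305}{21} \approx -14.524$)
$p \left(-98\right) 37 = \left(- \frac{305}{21}\right) \left(-98\right) 37 = \frac{4270}{3} \cdot 37 = \frac{157990}{3}$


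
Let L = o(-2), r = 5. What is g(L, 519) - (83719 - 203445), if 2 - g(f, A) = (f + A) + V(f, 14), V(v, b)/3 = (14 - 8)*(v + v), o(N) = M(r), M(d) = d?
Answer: 119024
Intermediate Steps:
o(N) = 5
V(v, b) = 36*v (V(v, b) = 3*((14 - 8)*(v + v)) = 3*(6*(2*v)) = 3*(12*v) = 36*v)
L = 5
g(f, A) = 2 - A - 37*f (g(f, A) = 2 - ((f + A) + 36*f) = 2 - ((A + f) + 36*f) = 2 - (A + 37*f) = 2 + (-A - 37*f) = 2 - A - 37*f)
g(L, 519) - (83719 - 203445) = (2 - 1*519 - 37*5) - (83719 - 203445) = (2 - 519 - 185) - 1*(-119726) = -702 + 119726 = 119024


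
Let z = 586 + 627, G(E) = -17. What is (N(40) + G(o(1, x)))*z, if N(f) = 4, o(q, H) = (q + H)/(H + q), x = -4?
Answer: -15769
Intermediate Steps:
o(q, H) = 1 (o(q, H) = (H + q)/(H + q) = 1)
z = 1213
(N(40) + G(o(1, x)))*z = (4 - 17)*1213 = -13*1213 = -15769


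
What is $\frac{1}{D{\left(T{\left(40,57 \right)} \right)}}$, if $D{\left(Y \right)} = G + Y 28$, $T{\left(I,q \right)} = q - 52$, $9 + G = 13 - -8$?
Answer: $\frac{1}{152} \approx 0.0065789$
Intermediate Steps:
$G = 12$ ($G = -9 + \left(13 - -8\right) = -9 + \left(13 + 8\right) = -9 + 21 = 12$)
$T{\left(I,q \right)} = -52 + q$
$D{\left(Y \right)} = 12 + 28 Y$ ($D{\left(Y \right)} = 12 + Y 28 = 12 + 28 Y$)
$\frac{1}{D{\left(T{\left(40,57 \right)} \right)}} = \frac{1}{12 + 28 \left(-52 + 57\right)} = \frac{1}{12 + 28 \cdot 5} = \frac{1}{12 + 140} = \frac{1}{152}$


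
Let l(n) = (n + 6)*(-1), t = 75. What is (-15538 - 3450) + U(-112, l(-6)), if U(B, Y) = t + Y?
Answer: -18913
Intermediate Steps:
l(n) = -6 - n (l(n) = (6 + n)*(-1) = -6 - n)
U(B, Y) = 75 + Y
(-15538 - 3450) + U(-112, l(-6)) = (-15538 - 3450) + (75 + (-6 - 1*(-6))) = -18988 + (75 + (-6 + 6)) = -18988 + (75 + 0) = -18988 + 75 = -18913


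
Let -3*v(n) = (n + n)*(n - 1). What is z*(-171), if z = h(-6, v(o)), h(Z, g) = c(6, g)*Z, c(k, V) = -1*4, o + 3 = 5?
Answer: -4104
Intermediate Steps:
o = 2 (o = -3 + 5 = 2)
c(k, V) = -4
v(n) = -2*n*(-1 + n)/3 (v(n) = -(n + n)*(n - 1)/3 = -2*n*(-1 + n)/3)
h(Z, g) = -4*Z
z = 24 (z = -4*(-6) = 24)
z*(-171) = 24*(-171) = -4104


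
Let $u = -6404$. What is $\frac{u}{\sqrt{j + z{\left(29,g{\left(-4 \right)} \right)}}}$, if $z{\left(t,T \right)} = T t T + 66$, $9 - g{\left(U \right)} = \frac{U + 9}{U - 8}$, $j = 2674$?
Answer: $- \frac{76848 \sqrt{764861}}{764861} \approx -87.87$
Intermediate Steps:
$g{\left(U \right)} = 9 - \frac{9 + U}{-8 + U}$ ($g{\left(U \right)} = 9 - \frac{U + 9}{U - 8} = 9 - \frac{9 + U}{-8 + U}$)
$z{\left(t,T \right)} = 66 + t T^{2}$ ($z{\left(t,T \right)} = t T^{2} + 66 = 66 + t T^{2}$)
$\frac{u}{\sqrt{j + z{\left(29,g{\left(-4 \right)} \right)}}} = - \frac{6404}{\sqrt{2674 + \left(66 + 29 \left(\frac{-81 + 8 \left(-4\right)}{-8 - 4}\right)^{2}\right)}} = - \frac{6404}{\sqrt{2674 + \left(66 + 29 \left(\frac{-81 - 32}{-12}\right)^{2}\right)}} = - \frac{6404}{\sqrt{2674 + \left(66 + 29 \left(\left(- \frac{1}{12}\right) \left(-113\right)\right)^{2}\right)}} = - \frac{6404}{\sqrt{2674 + \left(66 + 29 \left(\frac{113}{12}\right)^{2}\right)}} = - \frac{6404}{\sqrt{2674 + \left(66 + 29 \cdot \frac{12769}{144}\right)}} = - \frac{6404}{\sqrt{2674 + \left(66 + \frac{370301}{144}\right)}} = - \frac{6404}{\sqrt{2674 + \frac{379805}{144}}} = - \frac{6404}{\sqrt{\frac{764861}{144}}} = - \frac{6404}{\frac{1}{12} \sqrt{764861}} = - 6404 \frac{12 \sqrt{764861}}{764861} = - \frac{76848 \sqrt{764861}}{764861}$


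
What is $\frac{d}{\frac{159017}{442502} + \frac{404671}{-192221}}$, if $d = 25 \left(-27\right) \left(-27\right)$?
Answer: $- \frac{310037054953590}{29700264017} \approx -10439.0$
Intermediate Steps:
$d = 18225$ ($d = \left(-675\right) \left(-27\right) = 18225$)
$\frac{d}{\frac{159017}{442502} + \frac{404671}{-192221}} = \frac{18225}{\frac{159017}{442502} + \frac{404671}{-192221}} = \frac{18225}{159017 \cdot \frac{1}{442502} + 404671 \left(- \frac{1}{192221}\right)} = \frac{18225}{\frac{159017}{442502} - \frac{404671}{192221}} = \frac{18225}{- \frac{148501320085}{85058176942}} = 18225 \left(- \frac{85058176942}{148501320085}\right) = - \frac{310037054953590}{29700264017}$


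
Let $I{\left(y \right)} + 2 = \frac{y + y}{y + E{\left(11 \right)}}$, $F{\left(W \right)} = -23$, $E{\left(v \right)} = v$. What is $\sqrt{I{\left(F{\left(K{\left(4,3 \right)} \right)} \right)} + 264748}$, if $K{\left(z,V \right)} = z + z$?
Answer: $\frac{\sqrt{9530994}}{6} \approx 514.54$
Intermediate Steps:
$K{\left(z,V \right)} = 2 z$
$I{\left(y \right)} = -2 + \frac{2 y}{11 + y}$ ($I{\left(y \right)} = -2 + \frac{y + y}{y + 11} = -2 + \frac{2 y}{11 + y}$)
$\sqrt{I{\left(F{\left(K{\left(4,3 \right)} \right)} \right)} + 264748} = \sqrt{- \frac{22}{11 - 23} + 264748} = \sqrt{- \frac{22}{-12} + 264748} = \sqrt{\left(-22\right) \left(- \frac{1}{12}\right) + 264748} = \sqrt{\frac{11}{6} + 264748} = \sqrt{\frac{1588499}{6}} = \frac{\sqrt{9530994}}{6}$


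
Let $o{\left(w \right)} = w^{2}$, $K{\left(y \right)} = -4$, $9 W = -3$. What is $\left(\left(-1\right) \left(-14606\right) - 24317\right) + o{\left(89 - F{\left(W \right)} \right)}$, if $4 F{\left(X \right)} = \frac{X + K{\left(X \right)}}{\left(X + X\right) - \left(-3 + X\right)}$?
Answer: $- \frac{1758743}{1024} \approx -1717.5$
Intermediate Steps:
$W = - \frac{1}{3}$ ($W = \frac{1}{9} \left(-3\right) = - \frac{1}{3} \approx -0.33333$)
$F{\left(X \right)} = \frac{-4 + X}{4 \left(3 + X\right)}$ ($F{\left(X \right)} = \frac{\left(X - 4\right) \frac{1}{\left(X + X\right) - \left(-3 + X\right)}}{4} = \frac{\left(-4 + X\right) \frac{1}{2 X - \left(-3 + X\right)}}{4} = \frac{\left(-4 + X\right) \frac{1}{3 + X}}{4} = \frac{\frac{1}{3 + X} \left(-4 + X\right)}{4} = \frac{-4 + X}{4 \left(3 + X\right)}$)
$\left(\left(-1\right) \left(-14606\right) - 24317\right) + o{\left(89 - F{\left(W \right)} \right)} = \left(\left(-1\right) \left(-14606\right) - 24317\right) + \left(89 - \frac{-4 - \frac{1}{3}}{4 \left(3 - \frac{1}{3}\right)}\right)^{2} = \left(14606 - 24317\right) + \left(89 - \frac{1}{4} \frac{1}{\frac{8}{3}} \left(- \frac{13}{3}\right)\right)^{2} = -9711 + \left(89 - \frac{1}{4} \cdot \frac{3}{8} \left(- \frac{13}{3}\right)\right)^{2} = -9711 + \left(89 - - \frac{13}{32}\right)^{2} = -9711 + \left(89 + \frac{13}{32}\right)^{2} = -9711 + \left(\frac{2861}{32}\right)^{2} = -9711 + \frac{8185321}{1024} = - \frac{1758743}{1024}$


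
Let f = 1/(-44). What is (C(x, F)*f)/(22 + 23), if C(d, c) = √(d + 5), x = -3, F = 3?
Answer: -√2/1980 ≈ -0.00071425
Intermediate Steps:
f = -1/44 ≈ -0.022727
C(d, c) = √(5 + d)
(C(x, F)*f)/(22 + 23) = (√(5 - 3)*(-1/44))/(22 + 23) = (√2*(-1/44))/45 = -√2/44*(1/45) = -√2/1980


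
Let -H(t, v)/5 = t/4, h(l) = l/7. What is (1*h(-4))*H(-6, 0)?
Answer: -30/7 ≈ -4.2857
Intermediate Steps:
h(l) = l/7 (h(l) = l*(1/7) = l/7)
H(t, v) = -5*t/4
(1*h(-4))*H(-6, 0) = (1*((1/7)*(-4)))*(-5/4*(-6)) = (1*(-4/7))*(15/2) = -4/7*15/2 = -30/7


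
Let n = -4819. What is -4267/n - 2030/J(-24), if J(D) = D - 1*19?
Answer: 9966051/207217 ≈ 48.095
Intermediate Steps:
J(D) = -19 + D (J(D) = D - 19 = -19 + D)
-4267/n - 2030/J(-24) = -4267/(-4819) - 2030/(-19 - 24) = -4267*(-1/4819) - 2030/(-43) = 4267/4819 - 2030*(-1/43) = 4267/4819 + 2030/43 = 9966051/207217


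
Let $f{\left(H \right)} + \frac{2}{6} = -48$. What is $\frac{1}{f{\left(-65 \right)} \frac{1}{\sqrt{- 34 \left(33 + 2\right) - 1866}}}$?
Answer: $- \frac{12 i \sqrt{191}}{145} \approx - 1.1437 i$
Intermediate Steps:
$f{\left(H \right)} = - \frac{145}{3}$ ($f{\left(H \right)} = - \frac{1}{3} - 48 = - \frac{145}{3}$)
$\frac{1}{f{\left(-65 \right)} \frac{1}{\sqrt{- 34 \left(33 + 2\right) - 1866}}} = \frac{1}{\left(- \frac{145}{3}\right) \frac{1}{\sqrt{- 34 \left(33 + 2\right) - 1866}}} = \frac{1}{\left(- \frac{145}{3}\right) \frac{1}{\sqrt{\left(-34\right) 35 - 1866}}} = \frac{1}{\left(- \frac{145}{3}\right) \frac{1}{\sqrt{-1190 - 1866}}} = \frac{1}{\left(- \frac{145}{3}\right) \frac{1}{\sqrt{-3056}}} = \frac{1}{\left(- \frac{145}{3}\right) \frac{1}{4 i \sqrt{191}}} = \frac{1}{\left(- \frac{145}{3}\right) \left(- \frac{i \sqrt{191}}{764}\right)} = \frac{1}{\frac{145}{2292} i \sqrt{191}} = - \frac{12 i \sqrt{191}}{145}$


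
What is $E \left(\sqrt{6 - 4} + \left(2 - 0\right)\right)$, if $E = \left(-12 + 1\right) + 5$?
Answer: $-12 - 6 \sqrt{2} \approx -20.485$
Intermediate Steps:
$E = -6$ ($E = -11 + 5 = -6$)
$E \left(\sqrt{6 - 4} + \left(2 - 0\right)\right) = - 6 \left(\sqrt{6 - 4} + \left(2 - 0\right)\right) = - 6 \left(\sqrt{2} + \left(2 + 0\right)\right) = - 6 \left(\sqrt{2} + 2\right) = - 6 \left(2 + \sqrt{2}\right) = -12 - 6 \sqrt{2}$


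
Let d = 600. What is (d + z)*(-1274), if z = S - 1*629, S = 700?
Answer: -854854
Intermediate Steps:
z = 71 (z = 700 - 1*629 = 700 - 629 = 71)
(d + z)*(-1274) = (600 + 71)*(-1274) = 671*(-1274) = -854854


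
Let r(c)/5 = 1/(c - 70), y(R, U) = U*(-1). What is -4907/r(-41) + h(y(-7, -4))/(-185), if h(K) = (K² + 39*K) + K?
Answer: 20152873/185 ≈ 1.0893e+5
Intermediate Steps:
y(R, U) = -U
h(K) = K² + 40*K
r(c) = 5/(-70 + c) (r(c) = 5/(c - 70) = 5/(-70 + c))
-4907/r(-41) + h(y(-7, -4))/(-185) = -4907/(5/(-70 - 41)) + ((-1*(-4))*(40 - 1*(-4)))/(-185) = -4907/(5/(-111)) + (4*(40 + 4))*(-1/185) = -4907/(5*(-1/111)) + (4*44)*(-1/185) = -4907/(-5/111) + 176*(-1/185) = -4907*(-111/5) - 176/185 = 544677/5 - 176/185 = 20152873/185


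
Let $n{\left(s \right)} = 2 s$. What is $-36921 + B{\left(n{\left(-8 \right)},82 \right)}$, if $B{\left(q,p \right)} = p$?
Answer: $-36839$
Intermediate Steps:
$-36921 + B{\left(n{\left(-8 \right)},82 \right)} = -36921 + 82 = -36839$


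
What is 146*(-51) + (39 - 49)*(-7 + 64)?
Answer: -8016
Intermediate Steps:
146*(-51) + (39 - 49)*(-7 + 64) = -7446 - 10*57 = -7446 - 570 = -8016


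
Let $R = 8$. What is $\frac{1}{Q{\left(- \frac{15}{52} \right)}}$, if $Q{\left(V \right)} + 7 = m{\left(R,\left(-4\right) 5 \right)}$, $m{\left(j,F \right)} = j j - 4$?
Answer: $\frac{1}{53} \approx 0.018868$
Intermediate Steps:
$m{\left(j,F \right)} = -4 + j^{2}$ ($m{\left(j,F \right)} = j^{2} - 4 = -4 + j^{2}$)
$Q{\left(V \right)} = 53$ ($Q{\left(V \right)} = -7 - \left(4 - 8^{2}\right) = -7 + \left(-4 + 64\right) = -7 + 60 = 53$)
$\frac{1}{Q{\left(- \frac{15}{52} \right)}} = \frac{1}{53}$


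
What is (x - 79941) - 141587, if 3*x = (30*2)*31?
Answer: -220908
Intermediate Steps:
x = 620 (x = ((30*2)*31)/3 = (60*31)/3 = (⅓)*1860 = 620)
(x - 79941) - 141587 = (620 - 79941) - 141587 = -79321 - 141587 = -220908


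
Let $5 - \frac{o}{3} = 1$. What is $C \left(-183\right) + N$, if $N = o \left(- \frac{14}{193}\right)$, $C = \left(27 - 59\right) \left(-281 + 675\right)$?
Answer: $\frac{445301784}{193} \approx 2.3073 \cdot 10^{6}$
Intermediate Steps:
$o = 12$ ($o = 15 - 3 = 12$)
$C = -12608$ ($C = \left(-32\right) 394 = -12608$)
$N = - \frac{168}{193}$ ($N = 12 \left(- \frac{14}{193}\right) = - \frac{168}{193} \approx -0.87047$)
$C \left(-183\right) + N = \left(-12608\right) \left(-183\right) - \frac{168}{193} = 2307264 - \frac{168}{193} = \frac{445301784}{193}$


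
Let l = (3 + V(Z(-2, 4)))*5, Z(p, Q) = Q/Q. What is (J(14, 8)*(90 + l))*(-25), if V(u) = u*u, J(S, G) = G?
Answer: -22000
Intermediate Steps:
Z(p, Q) = 1
V(u) = u²
l = 20 (l = (3 + 1²)*5 = (3 + 1)*5 = 4*5 = 20)
(J(14, 8)*(90 + l))*(-25) = (8*(90 + 20))*(-25) = (8*110)*(-25) = 880*(-25) = -22000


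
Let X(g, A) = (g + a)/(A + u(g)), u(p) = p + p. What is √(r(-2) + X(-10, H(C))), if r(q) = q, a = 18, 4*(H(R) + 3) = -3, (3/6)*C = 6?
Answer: I*√21090/95 ≈ 1.5287*I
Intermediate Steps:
C = 12 (C = 2*6 = 12)
H(R) = -15/4 (H(R) = -3 + (¼)*(-3) = -3 - ¾ = -15/4)
u(p) = 2*p
X(g, A) = (18 + g)/(A + 2*g) (X(g, A) = (g + 18)/(A + 2*g) = (18 + g)/(A + 2*g))
√(r(-2) + X(-10, H(C))) = √(-2 + (18 - 10)/(-15/4 + 2*(-10))) = √(-2 + 8/(-15/4 - 20)) = √(-2 + 8/(-95/4)) = √(-2 - 4/95*8) = √(-2 - 32/95) = √(-222/95) = I*√21090/95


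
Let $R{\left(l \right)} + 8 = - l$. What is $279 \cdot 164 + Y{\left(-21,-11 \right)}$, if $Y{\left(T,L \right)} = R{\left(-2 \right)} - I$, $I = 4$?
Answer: $45746$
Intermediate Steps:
$R{\left(l \right)} = -8 - l$
$Y{\left(T,L \right)} = -10$ ($Y{\left(T,L \right)} = \left(-8 - -2\right) - 4 = \left(-8 + 2\right) - 4 = -6 - 4 = -10$)
$279 \cdot 164 + Y{\left(-21,-11 \right)} = 279 \cdot 164 - 10 = 45756 - 10 = 45746$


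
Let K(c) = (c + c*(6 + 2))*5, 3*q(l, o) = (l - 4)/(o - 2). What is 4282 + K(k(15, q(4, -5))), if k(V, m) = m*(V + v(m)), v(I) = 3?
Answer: 4282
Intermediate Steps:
q(l, o) = (-4 + l)/(3*(-2 + o)) (q(l, o) = ((l - 4)/(o - 2))/3 = ((-4 + l)/(-2 + o))/3 = (-4 + l)/(3*(-2 + o)))
k(V, m) = m*(3 + V) (k(V, m) = m*(V + 3) = m*(3 + V))
K(c) = 45*c (K(c) = (c + c*8)*5 = (c + 8*c)*5 = (9*c)*5 = 45*c)
4282 + K(k(15, q(4, -5))) = 4282 + 45*(((-4 + 4)/(3*(-2 - 5)))*(3 + 15)) = 4282 + 45*(((1/3)*0/(-7))*18) = 4282 + 45*(((1/3)*(-1/7)*0)*18) = 4282 + 45*(0*18) = 4282 + 45*0 = 4282 + 0 = 4282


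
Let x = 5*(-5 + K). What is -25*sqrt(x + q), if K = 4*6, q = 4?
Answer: -75*sqrt(11) ≈ -248.75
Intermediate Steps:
K = 24
x = 95 (x = 5*(-5 + 24) = 5*19 = 95)
-25*sqrt(x + q) = -25*sqrt(95 + 4) = -75*sqrt(11)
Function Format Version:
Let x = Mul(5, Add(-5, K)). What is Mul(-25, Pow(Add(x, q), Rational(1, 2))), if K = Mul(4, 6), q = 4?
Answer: Mul(-75, Pow(11, Rational(1, 2))) ≈ -248.75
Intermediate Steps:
K = 24
x = 95 (x = Mul(5, Add(-5, 24)) = Mul(5, 19) = 95)
Mul(-25, Pow(Add(x, q), Rational(1, 2))) = Mul(-25, Pow(Add(95, 4), Rational(1, 2))) = Mul(-25, Pow(99, Rational(1, 2))) = Mul(-25, Mul(3, Pow(11, Rational(1, 2)))) = Mul(-75, Pow(11, Rational(1, 2)))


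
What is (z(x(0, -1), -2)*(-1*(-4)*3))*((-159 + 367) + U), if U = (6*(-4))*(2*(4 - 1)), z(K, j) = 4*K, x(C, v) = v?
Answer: -3072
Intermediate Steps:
U = -144 (U = -48*3 = -24*6 = -144)
(z(x(0, -1), -2)*(-1*(-4)*3))*((-159 + 367) + U) = ((4*(-1))*(-1*(-4)*3))*((-159 + 367) - 144) = (-16*3)*(208 - 144) = -4*12*64 = -48*64 = -3072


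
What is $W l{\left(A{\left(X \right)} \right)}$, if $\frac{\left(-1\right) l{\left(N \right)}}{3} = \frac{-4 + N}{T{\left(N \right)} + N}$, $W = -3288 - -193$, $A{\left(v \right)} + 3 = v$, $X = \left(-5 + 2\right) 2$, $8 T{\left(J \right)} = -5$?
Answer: $\frac{965640}{77} \approx 12541.0$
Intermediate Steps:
$T{\left(J \right)} = - \frac{5}{8}$ ($T{\left(J \right)} = \frac{1}{8} \left(-5\right) = - \frac{5}{8}$)
$X = -6$ ($X = \left(-3\right) 2 = -6$)
$A{\left(v \right)} = -3 + v$
$W = -3095$ ($W = -3288 + 193 = -3095$)
$l{\left(N \right)} = - \frac{3 \left(-4 + N\right)}{- \frac{5}{8} + N}$ ($l{\left(N \right)} = - 3 \frac{-4 + N}{- \frac{5}{8} + N} = - \frac{3 \left(-4 + N\right)}{- \frac{5}{8} + N}$)
$W l{\left(A{\left(X \right)} \right)} = - 3095 \frac{24 \left(4 - \left(-3 - 6\right)\right)}{-5 + 8 \left(-3 - 6\right)} = - 3095 \frac{24 \left(4 - -9\right)}{-5 + 8 \left(-9\right)} = - 3095 \frac{24 \left(4 + 9\right)}{-5 - 72} = - 3095 \cdot 24 \frac{1}{-77} \cdot 13 = - 3095 \cdot 24 \left(- \frac{1}{77}\right) 13 = \left(-3095\right) \left(- \frac{312}{77}\right) = \frac{965640}{77}$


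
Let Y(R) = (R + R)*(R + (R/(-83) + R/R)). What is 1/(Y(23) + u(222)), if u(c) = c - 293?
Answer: 83/84681 ≈ 0.00098015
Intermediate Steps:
u(c) = -293 + c
Y(R) = 2*R*(1 + 82*R/83) (Y(R) = (2*R)*(R + (R*(-1/83) + 1)) = (2*R)*(R + (-R/83 + 1)) = (2*R)*(R + (1 - R/83)) = (2*R)*(1 + 82*R/83) = 2*R*(1 + 82*R/83))
1/(Y(23) + u(222)) = 1/((2/83)*23*(83 + 82*23) + (-293 + 222)) = 1/((2/83)*23*(83 + 1886) - 71) = 1/((2/83)*23*1969 - 71) = 1/(90574/83 - 71) = 1/(84681/83) = 83/84681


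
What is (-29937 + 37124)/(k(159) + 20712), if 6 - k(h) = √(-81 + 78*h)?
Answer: 7187/20607 ≈ 0.34876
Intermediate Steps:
k(h) = 6 - √(-81 + 78*h)
(-29937 + 37124)/(k(159) + 20712) = (-29937 + 37124)/((6 - √(-81 + 78*159)) + 20712) = 7187/((6 - √(-81 + 12402)) + 20712) = 7187/((6 - √12321) + 20712) = 7187/((6 - 1*111) + 20712) = 7187/((6 - 111) + 20712) = 7187/(-105 + 20712) = 7187/20607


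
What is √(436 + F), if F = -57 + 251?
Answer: 3*√70 ≈ 25.100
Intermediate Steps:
F = 194
√(436 + F) = √(436 + 194) = √630 = 3*√70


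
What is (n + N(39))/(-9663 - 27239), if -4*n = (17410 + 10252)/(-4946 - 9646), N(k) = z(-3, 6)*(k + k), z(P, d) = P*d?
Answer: 40960505/1076947968 ≈ 0.038034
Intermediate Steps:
N(k) = -36*k (N(k) = (-3*6)*(k + k) = -36*k)
n = 13831/29184 (n = -(17410 + 10252)/(4*(-4946 - 9646)) = -13831/(2*(-14592)) = -13831*(-1)/(2*14592) = -1/4*(-13831/7296) = 13831/29184 ≈ 0.47392)
(n + N(39))/(-9663 - 27239) = (13831/29184 - 36*39)/(-9663 - 27239) = (13831/29184 - 1404)/(-36902) = -40960505/29184*(-1/36902) = 40960505/1076947968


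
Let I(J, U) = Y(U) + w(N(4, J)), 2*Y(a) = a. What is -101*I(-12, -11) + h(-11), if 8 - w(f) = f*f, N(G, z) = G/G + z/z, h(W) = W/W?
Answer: 305/2 ≈ 152.50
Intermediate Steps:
Y(a) = a/2
h(W) = 1
N(G, z) = 2 (N(G, z) = 1 + 1 = 2)
w(f) = 8 - f² (w(f) = 8 - f*f = 8 - f²)
I(J, U) = 4 + U/2 (I(J, U) = U/2 + (8 - 1*2²) = U/2 + (8 - 1*4) = U/2 + (8 - 4) = U/2 + 4 = 4 + U/2)
-101*I(-12, -11) + h(-11) = -101*(4 + (½)*(-11)) + 1 = -101*(4 - 11/2) + 1 = -101*(-3/2) + 1 = 303/2 + 1 = 305/2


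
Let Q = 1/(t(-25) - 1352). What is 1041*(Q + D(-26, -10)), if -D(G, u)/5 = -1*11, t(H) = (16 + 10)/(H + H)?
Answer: 645312430/11271 ≈ 57254.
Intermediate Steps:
t(H) = 13/H (t(H) = 26/((2*H)) = 26*(1/(2*H)) = 13/H)
Q = -25/33813 (Q = 1/(13/(-25) - 1352) = 1/(13*(-1/25) - 1352) = 1/(-13/25 - 1352) = 1/(-33813/25) = -25/33813 ≈ -0.00073936)
D(G, u) = 55 (D(G, u) = -(-5)*11 = -5*(-11) = 55)
1041*(Q + D(-26, -10)) = 1041*(-25/33813 + 55) = 1041*(1859690/33813) = 645312430/11271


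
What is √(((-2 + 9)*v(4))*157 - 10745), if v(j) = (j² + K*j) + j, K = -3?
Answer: 3*I*√217 ≈ 44.193*I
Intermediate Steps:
v(j) = j² - 2*j (v(j) = (j² - 3*j) + j = j² - 2*j)
√(((-2 + 9)*v(4))*157 - 10745) = √(((-2 + 9)*(4*(-2 + 4)))*157 - 10745) = √((7*(4*2))*157 - 10745) = √((7*8)*157 - 10745) = √(56*157 - 10745) = √(8792 - 10745) = √(-1953) = 3*I*√217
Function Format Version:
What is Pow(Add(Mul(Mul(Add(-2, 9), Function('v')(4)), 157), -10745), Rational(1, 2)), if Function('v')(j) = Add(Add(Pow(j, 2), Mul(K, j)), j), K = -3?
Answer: Mul(3, I, Pow(217, Rational(1, 2))) ≈ Mul(44.193, I)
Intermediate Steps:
Function('v')(j) = Add(Pow(j, 2), Mul(-2, j)) (Function('v')(j) = Add(Add(Pow(j, 2), Mul(-3, j)), j) = Add(Pow(j, 2), Mul(-2, j)))
Pow(Add(Mul(Mul(Add(-2, 9), Function('v')(4)), 157), -10745), Rational(1, 2)) = Pow(Add(Mul(Mul(Add(-2, 9), Mul(4, Add(-2, 4))), 157), -10745), Rational(1, 2)) = Pow(Add(Mul(Mul(7, Mul(4, 2)), 157), -10745), Rational(1, 2)) = Pow(Add(Mul(Mul(7, 8), 157), -10745), Rational(1, 2)) = Pow(Add(Mul(56, 157), -10745), Rational(1, 2)) = Pow(Add(8792, -10745), Rational(1, 2)) = Pow(-1953, Rational(1, 2)) = Mul(3, I, Pow(217, Rational(1, 2)))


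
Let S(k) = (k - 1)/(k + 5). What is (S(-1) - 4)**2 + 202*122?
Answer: 98657/4 ≈ 24664.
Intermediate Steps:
S(k) = (-1 + k)/(5 + k)
(S(-1) - 4)**2 + 202*122 = ((-1 - 1)/(5 - 1) - 4)**2 + 202*122 = (-2/4 - 4)**2 + 24644 = ((1/4)*(-2) - 4)**2 + 24644 = (-1/2 - 4)**2 + 24644 = (-9/2)**2 + 24644 = 81/4 + 24644 = 98657/4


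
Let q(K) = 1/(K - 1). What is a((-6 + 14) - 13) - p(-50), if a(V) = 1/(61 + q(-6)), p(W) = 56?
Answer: -23849/426 ≈ -55.984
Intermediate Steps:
q(K) = 1/(-1 + K)
a(V) = 7/426 (a(V) = 1/(61 + 1/(-1 - 6)) = 1/(61 + 1/(-7)) = 1/(61 - ⅐) = 1/(426/7) = 7/426)
a((-6 + 14) - 13) - p(-50) = 7/426 - 1*56 = 7/426 - 56 = -23849/426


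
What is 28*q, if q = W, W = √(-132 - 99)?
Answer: 28*I*√231 ≈ 425.56*I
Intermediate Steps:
W = I*√231 (W = √(-231) = I*√231 ≈ 15.199*I)
q = I*√231 ≈ 15.199*I
28*q = 28*(I*√231) = 28*I*√231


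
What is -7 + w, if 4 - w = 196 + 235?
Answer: -434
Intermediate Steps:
w = -427 (w = 4 - (196 + 235) = 4 - 1*431 = 4 - 431 = -427)
-7 + w = -7 - 427 = -434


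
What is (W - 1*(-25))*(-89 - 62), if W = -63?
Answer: 5738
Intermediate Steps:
(W - 1*(-25))*(-89 - 62) = (-63 - 1*(-25))*(-89 - 62) = (-63 + 25)*(-151) = -38*(-151) = 5738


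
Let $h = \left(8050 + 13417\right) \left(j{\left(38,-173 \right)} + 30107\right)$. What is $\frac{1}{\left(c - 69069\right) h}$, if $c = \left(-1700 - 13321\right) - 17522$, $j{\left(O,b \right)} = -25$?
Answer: $- \frac{1}{65618011113928} \approx -1.524 \cdot 10^{-14}$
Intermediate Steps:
$c = -32543$ ($c = -15021 - 17522 = -32543$)
$h = 645770294$ ($h = \left(8050 + 13417\right) \left(-25 + 30107\right) = 21467 \cdot 30082 = 645770294$)
$\frac{1}{\left(c - 69069\right) h} = \frac{1}{\left(-32543 - 69069\right) 645770294} = \frac{1}{-101612} \cdot \frac{1}{645770294} = \left(- \frac{1}{101612}\right) \frac{1}{645770294} = - \frac{1}{65618011113928}$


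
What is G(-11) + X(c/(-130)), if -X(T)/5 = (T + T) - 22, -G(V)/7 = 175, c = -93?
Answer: -14588/13 ≈ -1122.2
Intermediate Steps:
G(V) = -1225 (G(V) = -7*175 = -1225)
X(T) = 110 - 10*T (X(T) = -5*((T + T) - 22) = -5*(2*T - 22) = -5*(-22 + 2*T) = 110 - 10*T)
G(-11) + X(c/(-130)) = -1225 + (110 - (-930)/(-130)) = -1225 + (110 - (-930)*(-1)/130) = -1225 + (110 - 10*93/130) = -1225 + (110 - 93/13) = -1225 + 1337/13 = -14588/13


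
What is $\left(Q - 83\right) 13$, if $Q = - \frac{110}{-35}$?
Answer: $- \frac{7267}{7} \approx -1038.1$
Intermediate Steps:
$Q = \frac{22}{7}$ ($Q = \left(-110\right) \left(- \frac{1}{35}\right) = \frac{22}{7} \approx 3.1429$)
$\left(Q - 83\right) 13 = \left(\frac{22}{7} - 83\right) 13 = \left(- \frac{559}{7}\right) 13 = - \frac{7267}{7}$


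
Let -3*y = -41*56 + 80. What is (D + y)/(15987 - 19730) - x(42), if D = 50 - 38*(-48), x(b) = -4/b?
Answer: -47380/78603 ≈ -0.60278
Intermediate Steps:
y = 2216/3 (y = -(-41*56 + 80)/3 = -(-2296 + 80)/3 = -⅓*(-2216) = 2216/3 ≈ 738.67)
D = 1874 (D = 50 + 1824 = 1874)
(D + y)/(15987 - 19730) - x(42) = (1874 + 2216/3)/(15987 - 19730) - (-4)/42 = (7838/3)/(-3743) - (-4)/42 = (7838/3)*(-1/3743) - 1*(-2/21) = -7838/11229 + 2/21 = -47380/78603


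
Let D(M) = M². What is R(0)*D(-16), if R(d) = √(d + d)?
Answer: 0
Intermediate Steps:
R(d) = √2*√d (R(d) = √(2*d) = √2*√d)
R(0)*D(-16) = (√2*√0)*(-16)² = (√2*0)*256 = 0*256 = 0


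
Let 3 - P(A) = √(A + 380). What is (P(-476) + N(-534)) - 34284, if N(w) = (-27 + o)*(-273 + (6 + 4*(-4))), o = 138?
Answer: -65694 - 4*I*√6 ≈ -65694.0 - 9.798*I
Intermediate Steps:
P(A) = 3 - √(380 + A) (P(A) = 3 - √(A + 380) = 3 - √(380 + A))
N(w) = -31413 (N(w) = (-27 + 138)*(-273 + (6 + 4*(-4))) = 111*(-273 + (6 - 16)) = 111*(-273 - 10) = 111*(-283) = -31413)
(P(-476) + N(-534)) - 34284 = ((3 - √(380 - 476)) - 31413) - 34284 = ((3 - √(-96)) - 31413) - 34284 = ((3 - 4*I*√6) - 31413) - 34284 = (-31410 - 4*I*√6) - 34284 = -65694 - 4*I*√6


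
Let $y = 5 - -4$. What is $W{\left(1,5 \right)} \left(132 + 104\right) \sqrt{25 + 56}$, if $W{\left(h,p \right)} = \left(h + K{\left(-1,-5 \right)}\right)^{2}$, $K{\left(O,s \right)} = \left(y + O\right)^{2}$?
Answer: $8973900$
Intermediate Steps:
$y = 9$ ($y = 5 + 4 = 9$)
$K{\left(O,s \right)} = \left(9 + O\right)^{2}$
$W{\left(h,p \right)} = \left(64 + h\right)^{2}$ ($W{\left(h,p \right)} = \left(h + \left(9 - 1\right)^{2}\right)^{2} = \left(h + 8^{2}\right)^{2} = \left(h + 64\right)^{2} = \left(64 + h\right)^{2}$)
$W{\left(1,5 \right)} \left(132 + 104\right) \sqrt{25 + 56} = \left(64 + 1\right)^{2} \left(132 + 104\right) \sqrt{25 + 56} = 65^{2} \cdot 236 \sqrt{81} = 4225 \cdot 236 \cdot 9 = 4225 \cdot 2124 = 8973900$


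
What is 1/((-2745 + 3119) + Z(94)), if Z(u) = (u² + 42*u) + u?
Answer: 1/13252 ≈ 7.5460e-5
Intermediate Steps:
Z(u) = u² + 43*u
1/((-2745 + 3119) + Z(94)) = 1/((-2745 + 3119) + 94*(43 + 94)) = 1/(374 + 94*137) = 1/(374 + 12878) = 1/13252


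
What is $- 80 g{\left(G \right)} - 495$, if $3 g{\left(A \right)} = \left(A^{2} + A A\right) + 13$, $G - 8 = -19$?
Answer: $-7295$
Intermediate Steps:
$G = -11$ ($G = 8 - 19 = -11$)
$g{\left(A \right)} = \frac{13}{3} + \frac{2 A^{2}}{3}$ ($g{\left(A \right)} = \frac{\left(A^{2} + A A\right) + 13}{3} = \frac{\left(A^{2} + A^{2}\right) + 13}{3} = \frac{2 A^{2} + 13}{3} = \frac{13 + 2 A^{2}}{3} = \frac{13}{3} + \frac{2 A^{2}}{3}$)
$- 80 g{\left(G \right)} - 495 = - 80 \left(\frac{13}{3} + \frac{2 \left(-11\right)^{2}}{3}\right) - 495 = - 80 \left(\frac{13}{3} + \frac{2}{3} \cdot 121\right) - 495 = - 80 \left(\frac{13}{3} + \frac{242}{3}\right) - 495 = \left(-80\right) 85 - 495 = -6800 - 495 = -7295$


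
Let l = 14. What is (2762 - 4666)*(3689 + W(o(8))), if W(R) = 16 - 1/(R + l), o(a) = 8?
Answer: -77596568/11 ≈ -7.0542e+6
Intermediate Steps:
W(R) = 16 - 1/(14 + R) (W(R) = 16 - 1/(R + 14) = 16 - 1/(14 + R))
(2762 - 4666)*(3689 + W(o(8))) = (2762 - 4666)*(3689 + (223 + 16*8)/(14 + 8)) = -1904*(3689 + (223 + 128)/22) = -1904*(3689 + (1/22)*351) = -1904*(3689 + 351/22) = -1904*81509/22 = -77596568/11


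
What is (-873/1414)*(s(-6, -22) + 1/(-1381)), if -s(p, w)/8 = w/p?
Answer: 35365521/1952734 ≈ 18.111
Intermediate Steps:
s(p, w) = -8*w/p
(-873/1414)*(s(-6, -22) + 1/(-1381)) = (-873/1414)*(-8*(-22)/(-6) + 1/(-1381)) = (-873*1/1414)*(-8*(-22)*(-1/6) - 1/1381) = -873*(-88/3 - 1/1381)/1414 = -873/1414*(-121531/4143) = 35365521/1952734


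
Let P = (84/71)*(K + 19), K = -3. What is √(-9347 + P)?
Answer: I*√47022803/71 ≈ 96.582*I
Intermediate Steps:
P = 1344/71 (P = (84/71)*(-3 + 19) = (84*(1/71))*16 = (84/71)*16 = 1344/71 ≈ 18.930)
√(-9347 + P) = √(-9347 + 1344/71) = √(-662293/71) = I*√47022803/71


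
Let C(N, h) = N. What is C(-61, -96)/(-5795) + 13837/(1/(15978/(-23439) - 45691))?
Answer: -469267538609322/742235 ≈ -6.3224e+8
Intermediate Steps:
C(-61, -96)/(-5795) + 13837/(1/(15978/(-23439) - 45691)) = -61/(-5795) + 13837/(1/(15978/(-23439) - 45691)) = -61*(-1/5795) + 13837/(1/(15978*(-1/23439) - 45691)) = 1/95 + 13837/(1/(-5326/7813 - 45691)) = 1/95 + 13837/(1/(-356989109/7813)) = 1/95 + 13837/(-7813/356989109) = 1/95 + 13837*(-356989109/7813) = 1/95 - 4939658301233/7813 = -469267538609322/742235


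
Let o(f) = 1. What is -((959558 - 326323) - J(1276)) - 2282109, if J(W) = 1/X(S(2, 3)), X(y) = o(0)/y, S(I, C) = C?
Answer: -2915341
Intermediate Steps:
X(y) = 1/y
J(W) = 3 (J(W) = 1/(1/3) = 1/(⅓) = 3)
-((959558 - 326323) - J(1276)) - 2282109 = -((959558 - 326323) - 1*3) - 2282109 = -(633235 - 3) - 2282109 = -1*633232 - 2282109 = -633232 - 2282109 = -2915341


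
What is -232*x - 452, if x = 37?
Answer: -9036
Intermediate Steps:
-232*x - 452 = -232*37 - 452 = -8584 - 452 = -9036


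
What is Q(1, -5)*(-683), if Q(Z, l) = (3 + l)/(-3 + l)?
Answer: -683/4 ≈ -170.75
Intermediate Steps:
Q(Z, l) = (3 + l)/(-3 + l)
Q(1, -5)*(-683) = ((3 - 5)/(-3 - 5))*(-683) = (-2/(-8))*(-683) = -1/8*(-2)*(-683) = (1/4)*(-683) = -683/4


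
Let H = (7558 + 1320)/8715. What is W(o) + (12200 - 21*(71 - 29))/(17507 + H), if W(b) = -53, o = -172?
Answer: -7988229929/152582383 ≈ -52.354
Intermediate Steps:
H = 8878/8715 (H = 8878*(1/8715) = 8878/8715 ≈ 1.0187)
W(o) + (12200 - 21*(71 - 29))/(17507 + H) = -53 + (12200 - 21*(71 - 29))/(17507 + 8878/8715) = -53 + (12200 - 21*42)/(152582383/8715) = -53 + (12200 - 882)*(8715/152582383) = -53 + 11318*(8715/152582383) = -53 + 98636370/152582383 = -7988229929/152582383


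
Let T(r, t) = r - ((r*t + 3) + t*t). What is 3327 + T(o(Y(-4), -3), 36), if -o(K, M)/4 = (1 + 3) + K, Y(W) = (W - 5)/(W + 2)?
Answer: 3218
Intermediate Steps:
Y(W) = (-5 + W)/(2 + W)
o(K, M) = -16 - 4*K (o(K, M) = -4*((1 + 3) + K) = -4*(4 + K) = -16 - 4*K)
T(r, t) = -3 + r - t**2 - r*t (T(r, t) = r - ((3 + r*t) + t**2) = r - (3 + t**2 + r*t) = r + (-3 - t**2 - r*t) = -3 + r - t**2 - r*t)
3327 + T(o(Y(-4), -3), 36) = 3327 + (-3 + (-16 - 4*(-5 - 4)/(2 - 4)) - 1*36**2 - 1*(-16 - 4*(-5 - 4)/(2 - 4))*36) = 3327 + (-3 + (-16 - 4*(-9)/(-2)) - 1*1296 - 1*(-16 - 4*(-9)/(-2))*36) = 3327 + (-3 + (-16 - (-2)*(-9)) - 1296 - 1*(-16 - (-2)*(-9))*36) = 3327 + (-3 + (-16 - 4*9/2) - 1296 - 1*(-16 - 4*9/2)*36) = 3327 + (-3 + (-16 - 18) - 1296 - 1*(-16 - 18)*36) = 3327 + (-3 - 34 - 1296 - 1*(-34)*36) = 3327 + (-3 - 34 - 1296 + 1224) = 3327 - 109 = 3218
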